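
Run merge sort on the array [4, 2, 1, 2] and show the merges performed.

Divide and conquer:
  Merge [4] + [2] -> [2, 4]
  Merge [1] + [2] -> [1, 2]
  Merge [2, 4] + [1, 2] -> [1, 2, 2, 4]


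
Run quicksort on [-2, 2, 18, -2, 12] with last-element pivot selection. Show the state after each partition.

Partition 1: pivot=12 at index 3 -> [-2, 2, -2, 12, 18]
Partition 2: pivot=-2 at index 1 -> [-2, -2, 2, 12, 18]


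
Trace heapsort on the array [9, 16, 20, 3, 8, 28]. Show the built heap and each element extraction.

Build heap: [28, 16, 20, 3, 8, 9]
Extract 28: [20, 16, 9, 3, 8, 28]
Extract 20: [16, 8, 9, 3, 20, 28]
Extract 16: [9, 8, 3, 16, 20, 28]
Extract 9: [8, 3, 9, 16, 20, 28]
Extract 8: [3, 8, 9, 16, 20, 28]


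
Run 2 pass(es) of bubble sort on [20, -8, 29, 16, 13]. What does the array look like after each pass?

After pass 1: [-8, 20, 16, 13, 29] (3 swaps)
After pass 2: [-8, 16, 13, 20, 29] (2 swaps)
Total swaps: 5


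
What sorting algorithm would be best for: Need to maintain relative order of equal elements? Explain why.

Best choice: Merge sort or Insertion sort
Reason: Both are stable; quicksort and heapsort are not stable


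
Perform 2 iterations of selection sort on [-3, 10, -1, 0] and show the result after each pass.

Pass 1: Select minimum -3 at index 0, swap -> [-3, 10, -1, 0]
Pass 2: Select minimum -1 at index 2, swap -> [-3, -1, 10, 0]


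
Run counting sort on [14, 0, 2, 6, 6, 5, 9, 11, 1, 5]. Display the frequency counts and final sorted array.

Count array: [1, 1, 1, 0, 0, 2, 2, 0, 0, 1, 0, 1, 0, 0, 1]
(count[i] = number of elements equal to i)
Cumulative count: [1, 2, 3, 3, 3, 5, 7, 7, 7, 8, 8, 9, 9, 9, 10]
Sorted: [0, 1, 2, 5, 5, 6, 6, 9, 11, 14]


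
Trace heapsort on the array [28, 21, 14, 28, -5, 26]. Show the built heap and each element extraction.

Build heap: [28, 28, 26, 21, -5, 14]
Extract 28: [28, 21, 26, 14, -5, 28]
Extract 28: [26, 21, -5, 14, 28, 28]
Extract 26: [21, 14, -5, 26, 28, 28]
Extract 21: [14, -5, 21, 26, 28, 28]
Extract 14: [-5, 14, 21, 26, 28, 28]


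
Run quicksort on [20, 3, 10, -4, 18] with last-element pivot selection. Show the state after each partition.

Partition 1: pivot=18 at index 3 -> [3, 10, -4, 18, 20]
Partition 2: pivot=-4 at index 0 -> [-4, 10, 3, 18, 20]
Partition 3: pivot=3 at index 1 -> [-4, 3, 10, 18, 20]


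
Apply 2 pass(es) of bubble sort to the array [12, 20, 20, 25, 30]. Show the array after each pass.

After pass 1: [12, 20, 20, 25, 30] (0 swaps)
After pass 2: [12, 20, 20, 25, 30] (0 swaps)
Total swaps: 0


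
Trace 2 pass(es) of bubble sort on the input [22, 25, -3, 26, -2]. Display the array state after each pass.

After pass 1: [22, -3, 25, -2, 26] (2 swaps)
After pass 2: [-3, 22, -2, 25, 26] (2 swaps)
Total swaps: 4


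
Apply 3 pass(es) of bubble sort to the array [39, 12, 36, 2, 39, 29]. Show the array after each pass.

After pass 1: [12, 36, 2, 39, 29, 39] (4 swaps)
After pass 2: [12, 2, 36, 29, 39, 39] (2 swaps)
After pass 3: [2, 12, 29, 36, 39, 39] (2 swaps)
Total swaps: 8


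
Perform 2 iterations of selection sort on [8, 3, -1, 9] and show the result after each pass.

Pass 1: Select minimum -1 at index 2, swap -> [-1, 3, 8, 9]
Pass 2: Select minimum 3 at index 1, swap -> [-1, 3, 8, 9]


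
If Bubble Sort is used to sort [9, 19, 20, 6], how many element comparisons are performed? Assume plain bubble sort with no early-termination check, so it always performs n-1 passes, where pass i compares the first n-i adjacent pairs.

Pass 1: compare adjacent pairs (0,1)..(2,3) = 3 comparison(s), 1 swap(s) -> [9, 19, 6, 20]
Pass 2: compare adjacent pairs (0,1)..(1,2) = 2 comparison(s), 1 swap(s) -> [9, 6, 19, 20]
Pass 3: compare adjacent pairs (0,1)..(0,1) = 1 comparison(s), 1 swap(s) -> [6, 9, 19, 20]
Total comparisons: 3 + 2 + 1 = 6


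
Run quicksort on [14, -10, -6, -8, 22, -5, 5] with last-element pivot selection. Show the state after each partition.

Partition 1: pivot=5 at index 4 -> [-10, -6, -8, -5, 5, 14, 22]
Partition 2: pivot=-5 at index 3 -> [-10, -6, -8, -5, 5, 14, 22]
Partition 3: pivot=-8 at index 1 -> [-10, -8, -6, -5, 5, 14, 22]
Partition 4: pivot=22 at index 6 -> [-10, -8, -6, -5, 5, 14, 22]


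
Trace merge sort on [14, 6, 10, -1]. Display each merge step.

Divide and conquer:
  Merge [14] + [6] -> [6, 14]
  Merge [10] + [-1] -> [-1, 10]
  Merge [6, 14] + [-1, 10] -> [-1, 6, 10, 14]


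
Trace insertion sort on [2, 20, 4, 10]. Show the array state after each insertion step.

First element 2 is already 'sorted'
Insert 20: shifted 0 elements -> [2, 20, 4, 10]
Insert 4: shifted 1 elements -> [2, 4, 20, 10]
Insert 10: shifted 1 elements -> [2, 4, 10, 20]


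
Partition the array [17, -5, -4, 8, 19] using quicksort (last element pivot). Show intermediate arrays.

Partition 1: pivot=19 at index 4 -> [17, -5, -4, 8, 19]
Partition 2: pivot=8 at index 2 -> [-5, -4, 8, 17, 19]
Partition 3: pivot=-4 at index 1 -> [-5, -4, 8, 17, 19]


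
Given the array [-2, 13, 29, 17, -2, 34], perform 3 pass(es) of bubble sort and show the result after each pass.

After pass 1: [-2, 13, 17, -2, 29, 34] (2 swaps)
After pass 2: [-2, 13, -2, 17, 29, 34] (1 swaps)
After pass 3: [-2, -2, 13, 17, 29, 34] (1 swaps)
Total swaps: 4


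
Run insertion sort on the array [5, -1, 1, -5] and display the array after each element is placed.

First element 5 is already 'sorted'
Insert -1: shifted 1 elements -> [-1, 5, 1, -5]
Insert 1: shifted 1 elements -> [-1, 1, 5, -5]
Insert -5: shifted 3 elements -> [-5, -1, 1, 5]


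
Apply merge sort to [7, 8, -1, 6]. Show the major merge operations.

Divide and conquer:
  Merge [7] + [8] -> [7, 8]
  Merge [-1] + [6] -> [-1, 6]
  Merge [7, 8] + [-1, 6] -> [-1, 6, 7, 8]


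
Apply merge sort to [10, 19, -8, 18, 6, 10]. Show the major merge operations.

Divide and conquer:
  Merge [19] + [-8] -> [-8, 19]
  Merge [10] + [-8, 19] -> [-8, 10, 19]
  Merge [6] + [10] -> [6, 10]
  Merge [18] + [6, 10] -> [6, 10, 18]
  Merge [-8, 10, 19] + [6, 10, 18] -> [-8, 6, 10, 10, 18, 19]


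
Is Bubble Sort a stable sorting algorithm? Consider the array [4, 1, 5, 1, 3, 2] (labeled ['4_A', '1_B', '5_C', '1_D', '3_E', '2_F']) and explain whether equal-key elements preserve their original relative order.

Trace Bubble Sort on the labeled array (the key is the number; the letter only tracks identity):
  After pass 1: [1_B, 4_A, 1_D, 3_E, 2_F, 5_C]
  After pass 2: [1_B, 1_D, 3_E, 2_F, 4_A, 5_C]
  After pass 3: [1_B, 1_D, 2_F, 3_E, 4_A, 5_C]
  After pass 4: [1_B, 1_D, 2_F, 3_E, 4_A, 5_C] (no swaps, done)
Final order: [1_B, 1_D, 2_F, 3_E, 4_A, 5_C]
Equal keys:
  value 1: originally 1_B, 1_D; after sorting 1_B, 1_D -> order preserved
All equal keys kept their original relative order. Bubble Sort is stable: it only swaps adjacent elements when the left one is strictly greater, so equal keys never move past each other.
Answer: Stable


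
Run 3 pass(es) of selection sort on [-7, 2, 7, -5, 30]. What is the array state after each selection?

Pass 1: Select minimum -7 at index 0, swap -> [-7, 2, 7, -5, 30]
Pass 2: Select minimum -5 at index 3, swap -> [-7, -5, 7, 2, 30]
Pass 3: Select minimum 2 at index 3, swap -> [-7, -5, 2, 7, 30]


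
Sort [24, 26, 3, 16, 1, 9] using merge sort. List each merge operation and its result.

Divide and conquer:
  Merge [26] + [3] -> [3, 26]
  Merge [24] + [3, 26] -> [3, 24, 26]
  Merge [1] + [9] -> [1, 9]
  Merge [16] + [1, 9] -> [1, 9, 16]
  Merge [3, 24, 26] + [1, 9, 16] -> [1, 3, 9, 16, 24, 26]


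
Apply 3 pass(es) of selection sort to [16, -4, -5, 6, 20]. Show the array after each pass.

Pass 1: Select minimum -5 at index 2, swap -> [-5, -4, 16, 6, 20]
Pass 2: Select minimum -4 at index 1, swap -> [-5, -4, 16, 6, 20]
Pass 3: Select minimum 6 at index 3, swap -> [-5, -4, 6, 16, 20]


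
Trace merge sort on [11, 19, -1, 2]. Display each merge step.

Divide and conquer:
  Merge [11] + [19] -> [11, 19]
  Merge [-1] + [2] -> [-1, 2]
  Merge [11, 19] + [-1, 2] -> [-1, 2, 11, 19]


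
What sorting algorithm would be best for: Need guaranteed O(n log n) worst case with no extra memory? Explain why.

Best choice: Heapsort
Reason: Heapsort is O(n log n) worst case and sorts in-place; quicksort can degrade to O(n^2)


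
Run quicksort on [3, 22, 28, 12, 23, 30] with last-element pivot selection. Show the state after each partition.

Partition 1: pivot=30 at index 5 -> [3, 22, 28, 12, 23, 30]
Partition 2: pivot=23 at index 3 -> [3, 22, 12, 23, 28, 30]
Partition 3: pivot=12 at index 1 -> [3, 12, 22, 23, 28, 30]


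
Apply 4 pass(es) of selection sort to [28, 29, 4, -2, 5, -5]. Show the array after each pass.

Pass 1: Select minimum -5 at index 5, swap -> [-5, 29, 4, -2, 5, 28]
Pass 2: Select minimum -2 at index 3, swap -> [-5, -2, 4, 29, 5, 28]
Pass 3: Select minimum 4 at index 2, swap -> [-5, -2, 4, 29, 5, 28]
Pass 4: Select minimum 5 at index 4, swap -> [-5, -2, 4, 5, 29, 28]


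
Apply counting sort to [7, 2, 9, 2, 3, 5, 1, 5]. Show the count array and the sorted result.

Count array: [0, 1, 2, 1, 0, 2, 0, 1, 0, 1]
(count[i] = number of elements equal to i)
Cumulative count: [0, 1, 3, 4, 4, 6, 6, 7, 7, 8]
Sorted: [1, 2, 2, 3, 5, 5, 7, 9]


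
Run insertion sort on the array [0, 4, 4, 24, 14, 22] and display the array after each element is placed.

First element 0 is already 'sorted'
Insert 4: shifted 0 elements -> [0, 4, 4, 24, 14, 22]
Insert 4: shifted 0 elements -> [0, 4, 4, 24, 14, 22]
Insert 24: shifted 0 elements -> [0, 4, 4, 24, 14, 22]
Insert 14: shifted 1 elements -> [0, 4, 4, 14, 24, 22]
Insert 22: shifted 1 elements -> [0, 4, 4, 14, 22, 24]


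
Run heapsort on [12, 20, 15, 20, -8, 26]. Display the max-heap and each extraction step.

Build heap: [26, 20, 15, 20, -8, 12]
Extract 26: [20, 20, 15, 12, -8, 26]
Extract 20: [20, 12, 15, -8, 20, 26]
Extract 20: [15, 12, -8, 20, 20, 26]
Extract 15: [12, -8, 15, 20, 20, 26]
Extract 12: [-8, 12, 15, 20, 20, 26]


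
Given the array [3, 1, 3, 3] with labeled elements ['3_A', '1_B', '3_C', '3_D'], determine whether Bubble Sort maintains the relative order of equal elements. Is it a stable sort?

Trace Bubble Sort on the labeled array (the key is the number; the letter only tracks identity):
  After pass 1: [1_B, 3_A, 3_C, 3_D]
  After pass 2: [1_B, 3_A, 3_C, 3_D] (no swaps, done)
Final order: [1_B, 3_A, 3_C, 3_D]
Equal keys:
  value 3: originally 3_A, 3_C, 3_D; after sorting 3_A, 3_C, 3_D -> order preserved
All equal keys kept their original relative order. Bubble Sort is stable: it only swaps adjacent elements when the left one is strictly greater, so equal keys never move past each other.
Answer: Stable


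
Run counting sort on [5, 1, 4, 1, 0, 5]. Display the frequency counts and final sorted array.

Count array: [1, 2, 0, 0, 1, 2]
(count[i] = number of elements equal to i)
Cumulative count: [1, 3, 3, 3, 4, 6]
Sorted: [0, 1, 1, 4, 5, 5]


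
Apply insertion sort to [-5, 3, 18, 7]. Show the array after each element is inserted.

First element -5 is already 'sorted'
Insert 3: shifted 0 elements -> [-5, 3, 18, 7]
Insert 18: shifted 0 elements -> [-5, 3, 18, 7]
Insert 7: shifted 1 elements -> [-5, 3, 7, 18]


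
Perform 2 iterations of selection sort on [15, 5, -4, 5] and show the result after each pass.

Pass 1: Select minimum -4 at index 2, swap -> [-4, 5, 15, 5]
Pass 2: Select minimum 5 at index 1, swap -> [-4, 5, 15, 5]


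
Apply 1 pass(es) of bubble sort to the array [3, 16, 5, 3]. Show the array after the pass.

After pass 1: [3, 5, 3, 16] (2 swaps)
Total swaps: 2


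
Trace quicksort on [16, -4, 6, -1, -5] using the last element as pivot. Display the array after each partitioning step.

Partition 1: pivot=-5 at index 0 -> [-5, -4, 6, -1, 16]
Partition 2: pivot=16 at index 4 -> [-5, -4, 6, -1, 16]
Partition 3: pivot=-1 at index 2 -> [-5, -4, -1, 6, 16]


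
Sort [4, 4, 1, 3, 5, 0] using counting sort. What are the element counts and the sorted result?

Count array: [1, 1, 0, 1, 2, 1]
(count[i] = number of elements equal to i)
Cumulative count: [1, 2, 2, 3, 5, 6]
Sorted: [0, 1, 3, 4, 4, 5]


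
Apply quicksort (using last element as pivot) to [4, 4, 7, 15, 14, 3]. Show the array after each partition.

Partition 1: pivot=3 at index 0 -> [3, 4, 7, 15, 14, 4]
Partition 2: pivot=4 at index 2 -> [3, 4, 4, 15, 14, 7]
Partition 3: pivot=7 at index 3 -> [3, 4, 4, 7, 14, 15]
Partition 4: pivot=15 at index 5 -> [3, 4, 4, 7, 14, 15]


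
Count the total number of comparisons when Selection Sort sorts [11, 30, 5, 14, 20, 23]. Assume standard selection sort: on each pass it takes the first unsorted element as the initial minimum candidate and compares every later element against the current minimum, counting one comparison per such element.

Pass 1: scan indices 1..5 for the minimum = 5 comparison(s); min is 5, place at index 0 -> [5, 30, 11, 14, 20, 23]
Pass 2: scan indices 2..5 for the minimum = 4 comparison(s); min is 11, place at index 1 -> [5, 11, 30, 14, 20, 23]
Pass 3: scan indices 3..5 for the minimum = 3 comparison(s); min is 14, place at index 2 -> [5, 11, 14, 30, 20, 23]
Pass 4: scan indices 4..5 for the minimum = 2 comparison(s); min is 20, place at index 3 -> [5, 11, 14, 20, 30, 23]
Pass 5: scan indices 5..5 for the minimum = 1 comparison(s); min is 23, place at index 4 -> [5, 11, 14, 20, 23, 30]
Selection sort always scans the whole unsorted suffix, so the count is (n-1) + (n-2) + ... + 1 = n(n-1)/2 = 6*5/2 = 15 regardless of the input order.
Total comparisons: 5 + 4 + 3 + 2 + 1 = 15


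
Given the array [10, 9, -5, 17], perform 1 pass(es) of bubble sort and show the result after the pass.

After pass 1: [9, -5, 10, 17] (2 swaps)
Total swaps: 2


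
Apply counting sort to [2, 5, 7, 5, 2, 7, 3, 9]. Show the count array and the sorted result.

Count array: [0, 0, 2, 1, 0, 2, 0, 2, 0, 1]
(count[i] = number of elements equal to i)
Cumulative count: [0, 0, 2, 3, 3, 5, 5, 7, 7, 8]
Sorted: [2, 2, 3, 5, 5, 7, 7, 9]


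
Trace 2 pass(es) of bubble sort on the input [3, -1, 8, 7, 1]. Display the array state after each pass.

After pass 1: [-1, 3, 7, 1, 8] (3 swaps)
After pass 2: [-1, 3, 1, 7, 8] (1 swaps)
Total swaps: 4


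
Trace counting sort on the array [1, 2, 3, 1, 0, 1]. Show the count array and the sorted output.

Count array: [1, 3, 1, 1]
(count[i] = number of elements equal to i)
Cumulative count: [1, 4, 5, 6]
Sorted: [0, 1, 1, 1, 2, 3]


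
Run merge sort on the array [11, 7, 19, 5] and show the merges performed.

Divide and conquer:
  Merge [11] + [7] -> [7, 11]
  Merge [19] + [5] -> [5, 19]
  Merge [7, 11] + [5, 19] -> [5, 7, 11, 19]


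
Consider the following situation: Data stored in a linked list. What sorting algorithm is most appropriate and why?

Best choice: Merge sort
Reason: Merge sort doesn't require random access; can be done in O(1) extra space for linked lists


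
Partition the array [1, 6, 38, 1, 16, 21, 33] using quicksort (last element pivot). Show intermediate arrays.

Partition 1: pivot=33 at index 5 -> [1, 6, 1, 16, 21, 33, 38]
Partition 2: pivot=21 at index 4 -> [1, 6, 1, 16, 21, 33, 38]
Partition 3: pivot=16 at index 3 -> [1, 6, 1, 16, 21, 33, 38]
Partition 4: pivot=1 at index 1 -> [1, 1, 6, 16, 21, 33, 38]


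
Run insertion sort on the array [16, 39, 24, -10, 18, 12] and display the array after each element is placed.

First element 16 is already 'sorted'
Insert 39: shifted 0 elements -> [16, 39, 24, -10, 18, 12]
Insert 24: shifted 1 elements -> [16, 24, 39, -10, 18, 12]
Insert -10: shifted 3 elements -> [-10, 16, 24, 39, 18, 12]
Insert 18: shifted 2 elements -> [-10, 16, 18, 24, 39, 12]
Insert 12: shifted 4 elements -> [-10, 12, 16, 18, 24, 39]


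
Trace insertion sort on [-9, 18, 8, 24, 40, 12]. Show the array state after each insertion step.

First element -9 is already 'sorted'
Insert 18: shifted 0 elements -> [-9, 18, 8, 24, 40, 12]
Insert 8: shifted 1 elements -> [-9, 8, 18, 24, 40, 12]
Insert 24: shifted 0 elements -> [-9, 8, 18, 24, 40, 12]
Insert 40: shifted 0 elements -> [-9, 8, 18, 24, 40, 12]
Insert 12: shifted 3 elements -> [-9, 8, 12, 18, 24, 40]


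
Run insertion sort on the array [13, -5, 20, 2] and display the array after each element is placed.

First element 13 is already 'sorted'
Insert -5: shifted 1 elements -> [-5, 13, 20, 2]
Insert 20: shifted 0 elements -> [-5, 13, 20, 2]
Insert 2: shifted 2 elements -> [-5, 2, 13, 20]


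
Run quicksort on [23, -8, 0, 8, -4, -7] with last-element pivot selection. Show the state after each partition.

Partition 1: pivot=-7 at index 1 -> [-8, -7, 0, 8, -4, 23]
Partition 2: pivot=23 at index 5 -> [-8, -7, 0, 8, -4, 23]
Partition 3: pivot=-4 at index 2 -> [-8, -7, -4, 8, 0, 23]
Partition 4: pivot=0 at index 3 -> [-8, -7, -4, 0, 8, 23]


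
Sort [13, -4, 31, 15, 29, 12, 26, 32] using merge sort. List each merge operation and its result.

Divide and conquer:
  Merge [13] + [-4] -> [-4, 13]
  Merge [31] + [15] -> [15, 31]
  Merge [-4, 13] + [15, 31] -> [-4, 13, 15, 31]
  Merge [29] + [12] -> [12, 29]
  Merge [26] + [32] -> [26, 32]
  Merge [12, 29] + [26, 32] -> [12, 26, 29, 32]
  Merge [-4, 13, 15, 31] + [12, 26, 29, 32] -> [-4, 12, 13, 15, 26, 29, 31, 32]


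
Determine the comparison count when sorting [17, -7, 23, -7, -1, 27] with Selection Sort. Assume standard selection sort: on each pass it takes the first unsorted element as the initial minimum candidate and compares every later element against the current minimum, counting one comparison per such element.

Pass 1: scan indices 1..5 for the minimum = 5 comparison(s); min is -7, place at index 0 -> [-7, 17, 23, -7, -1, 27]
Pass 2: scan indices 2..5 for the minimum = 4 comparison(s); min is -7, place at index 1 -> [-7, -7, 23, 17, -1, 27]
Pass 3: scan indices 3..5 for the minimum = 3 comparison(s); min is -1, place at index 2 -> [-7, -7, -1, 17, 23, 27]
Pass 4: scan indices 4..5 for the minimum = 2 comparison(s); min is 17, place at index 3 -> [-7, -7, -1, 17, 23, 27]
Pass 5: scan indices 5..5 for the minimum = 1 comparison(s); min is 23, place at index 4 -> [-7, -7, -1, 17, 23, 27]
Selection sort always scans the whole unsorted suffix, so the count is (n-1) + (n-2) + ... + 1 = n(n-1)/2 = 6*5/2 = 15 regardless of the input order.
Total comparisons: 5 + 4 + 3 + 2 + 1 = 15


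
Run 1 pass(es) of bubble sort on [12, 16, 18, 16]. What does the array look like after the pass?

After pass 1: [12, 16, 16, 18] (1 swaps)
Total swaps: 1


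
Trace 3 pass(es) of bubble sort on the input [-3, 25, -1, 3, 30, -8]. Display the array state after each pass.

After pass 1: [-3, -1, 3, 25, -8, 30] (3 swaps)
After pass 2: [-3, -1, 3, -8, 25, 30] (1 swaps)
After pass 3: [-3, -1, -8, 3, 25, 30] (1 swaps)
Total swaps: 5


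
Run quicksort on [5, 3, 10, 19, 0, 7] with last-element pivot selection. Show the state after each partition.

Partition 1: pivot=7 at index 3 -> [5, 3, 0, 7, 10, 19]
Partition 2: pivot=0 at index 0 -> [0, 3, 5, 7, 10, 19]
Partition 3: pivot=5 at index 2 -> [0, 3, 5, 7, 10, 19]
Partition 4: pivot=19 at index 5 -> [0, 3, 5, 7, 10, 19]


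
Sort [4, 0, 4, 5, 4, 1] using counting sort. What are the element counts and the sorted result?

Count array: [1, 1, 0, 0, 3, 1]
(count[i] = number of elements equal to i)
Cumulative count: [1, 2, 2, 2, 5, 6]
Sorted: [0, 1, 4, 4, 4, 5]


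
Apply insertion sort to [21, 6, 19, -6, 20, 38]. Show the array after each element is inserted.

First element 21 is already 'sorted'
Insert 6: shifted 1 elements -> [6, 21, 19, -6, 20, 38]
Insert 19: shifted 1 elements -> [6, 19, 21, -6, 20, 38]
Insert -6: shifted 3 elements -> [-6, 6, 19, 21, 20, 38]
Insert 20: shifted 1 elements -> [-6, 6, 19, 20, 21, 38]
Insert 38: shifted 0 elements -> [-6, 6, 19, 20, 21, 38]


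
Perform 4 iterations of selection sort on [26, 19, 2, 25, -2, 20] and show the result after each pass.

Pass 1: Select minimum -2 at index 4, swap -> [-2, 19, 2, 25, 26, 20]
Pass 2: Select minimum 2 at index 2, swap -> [-2, 2, 19, 25, 26, 20]
Pass 3: Select minimum 19 at index 2, swap -> [-2, 2, 19, 25, 26, 20]
Pass 4: Select minimum 20 at index 5, swap -> [-2, 2, 19, 20, 26, 25]


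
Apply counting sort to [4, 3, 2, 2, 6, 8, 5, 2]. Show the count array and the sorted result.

Count array: [0, 0, 3, 1, 1, 1, 1, 0, 1]
(count[i] = number of elements equal to i)
Cumulative count: [0, 0, 3, 4, 5, 6, 7, 7, 8]
Sorted: [2, 2, 2, 3, 4, 5, 6, 8]


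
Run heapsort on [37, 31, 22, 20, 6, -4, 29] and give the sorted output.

Build heap: [37, 31, 29, 20, 6, -4, 22]
Extract 37: [31, 22, 29, 20, 6, -4, 37]
Extract 31: [29, 22, -4, 20, 6, 31, 37]
Extract 29: [22, 20, -4, 6, 29, 31, 37]
Extract 22: [20, 6, -4, 22, 29, 31, 37]
Extract 20: [6, -4, 20, 22, 29, 31, 37]
Extract 6: [-4, 6, 20, 22, 29, 31, 37]


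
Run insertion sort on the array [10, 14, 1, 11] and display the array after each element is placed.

First element 10 is already 'sorted'
Insert 14: shifted 0 elements -> [10, 14, 1, 11]
Insert 1: shifted 2 elements -> [1, 10, 14, 11]
Insert 11: shifted 1 elements -> [1, 10, 11, 14]


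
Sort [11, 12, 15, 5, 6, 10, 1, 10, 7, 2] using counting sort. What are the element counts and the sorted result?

Count array: [0, 1, 1, 0, 0, 1, 1, 1, 0, 0, 2, 1, 1, 0, 0, 1]
(count[i] = number of elements equal to i)
Cumulative count: [0, 1, 2, 2, 2, 3, 4, 5, 5, 5, 7, 8, 9, 9, 9, 10]
Sorted: [1, 2, 5, 6, 7, 10, 10, 11, 12, 15]


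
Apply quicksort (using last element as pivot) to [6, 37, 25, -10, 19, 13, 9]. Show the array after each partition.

Partition 1: pivot=9 at index 2 -> [6, -10, 9, 37, 19, 13, 25]
Partition 2: pivot=-10 at index 0 -> [-10, 6, 9, 37, 19, 13, 25]
Partition 3: pivot=25 at index 5 -> [-10, 6, 9, 19, 13, 25, 37]
Partition 4: pivot=13 at index 3 -> [-10, 6, 9, 13, 19, 25, 37]


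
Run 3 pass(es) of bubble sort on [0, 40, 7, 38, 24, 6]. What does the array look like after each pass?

After pass 1: [0, 7, 38, 24, 6, 40] (4 swaps)
After pass 2: [0, 7, 24, 6, 38, 40] (2 swaps)
After pass 3: [0, 7, 6, 24, 38, 40] (1 swaps)
Total swaps: 7


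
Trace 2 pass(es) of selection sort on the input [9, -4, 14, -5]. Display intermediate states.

Pass 1: Select minimum -5 at index 3, swap -> [-5, -4, 14, 9]
Pass 2: Select minimum -4 at index 1, swap -> [-5, -4, 14, 9]


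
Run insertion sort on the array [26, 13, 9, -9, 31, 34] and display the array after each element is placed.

First element 26 is already 'sorted'
Insert 13: shifted 1 elements -> [13, 26, 9, -9, 31, 34]
Insert 9: shifted 2 elements -> [9, 13, 26, -9, 31, 34]
Insert -9: shifted 3 elements -> [-9, 9, 13, 26, 31, 34]
Insert 31: shifted 0 elements -> [-9, 9, 13, 26, 31, 34]
Insert 34: shifted 0 elements -> [-9, 9, 13, 26, 31, 34]


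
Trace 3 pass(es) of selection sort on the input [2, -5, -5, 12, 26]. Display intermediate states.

Pass 1: Select minimum -5 at index 1, swap -> [-5, 2, -5, 12, 26]
Pass 2: Select minimum -5 at index 2, swap -> [-5, -5, 2, 12, 26]
Pass 3: Select minimum 2 at index 2, swap -> [-5, -5, 2, 12, 26]


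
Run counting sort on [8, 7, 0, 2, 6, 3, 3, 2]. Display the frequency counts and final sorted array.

Count array: [1, 0, 2, 2, 0, 0, 1, 1, 1]
(count[i] = number of elements equal to i)
Cumulative count: [1, 1, 3, 5, 5, 5, 6, 7, 8]
Sorted: [0, 2, 2, 3, 3, 6, 7, 8]


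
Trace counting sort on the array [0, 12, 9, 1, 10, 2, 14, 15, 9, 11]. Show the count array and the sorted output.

Count array: [1, 1, 1, 0, 0, 0, 0, 0, 0, 2, 1, 1, 1, 0, 1, 1]
(count[i] = number of elements equal to i)
Cumulative count: [1, 2, 3, 3, 3, 3, 3, 3, 3, 5, 6, 7, 8, 8, 9, 10]
Sorted: [0, 1, 2, 9, 9, 10, 11, 12, 14, 15]


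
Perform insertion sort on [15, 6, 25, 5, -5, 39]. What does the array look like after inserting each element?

First element 15 is already 'sorted'
Insert 6: shifted 1 elements -> [6, 15, 25, 5, -5, 39]
Insert 25: shifted 0 elements -> [6, 15, 25, 5, -5, 39]
Insert 5: shifted 3 elements -> [5, 6, 15, 25, -5, 39]
Insert -5: shifted 4 elements -> [-5, 5, 6, 15, 25, 39]
Insert 39: shifted 0 elements -> [-5, 5, 6, 15, 25, 39]


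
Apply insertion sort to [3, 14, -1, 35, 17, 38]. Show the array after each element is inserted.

First element 3 is already 'sorted'
Insert 14: shifted 0 elements -> [3, 14, -1, 35, 17, 38]
Insert -1: shifted 2 elements -> [-1, 3, 14, 35, 17, 38]
Insert 35: shifted 0 elements -> [-1, 3, 14, 35, 17, 38]
Insert 17: shifted 1 elements -> [-1, 3, 14, 17, 35, 38]
Insert 38: shifted 0 elements -> [-1, 3, 14, 17, 35, 38]


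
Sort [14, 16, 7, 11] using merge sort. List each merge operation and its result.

Divide and conquer:
  Merge [14] + [16] -> [14, 16]
  Merge [7] + [11] -> [7, 11]
  Merge [14, 16] + [7, 11] -> [7, 11, 14, 16]


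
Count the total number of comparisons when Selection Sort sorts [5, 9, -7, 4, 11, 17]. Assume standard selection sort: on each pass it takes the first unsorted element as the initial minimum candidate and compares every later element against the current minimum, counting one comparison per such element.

Pass 1: scan indices 1..5 for the minimum = 5 comparison(s); min is -7, place at index 0 -> [-7, 9, 5, 4, 11, 17]
Pass 2: scan indices 2..5 for the minimum = 4 comparison(s); min is 4, place at index 1 -> [-7, 4, 5, 9, 11, 17]
Pass 3: scan indices 3..5 for the minimum = 3 comparison(s); min is 5, place at index 2 -> [-7, 4, 5, 9, 11, 17]
Pass 4: scan indices 4..5 for the minimum = 2 comparison(s); min is 9, place at index 3 -> [-7, 4, 5, 9, 11, 17]
Pass 5: scan indices 5..5 for the minimum = 1 comparison(s); min is 11, place at index 4 -> [-7, 4, 5, 9, 11, 17]
Selection sort always scans the whole unsorted suffix, so the count is (n-1) + (n-2) + ... + 1 = n(n-1)/2 = 6*5/2 = 15 regardless of the input order.
Total comparisons: 5 + 4 + 3 + 2 + 1 = 15


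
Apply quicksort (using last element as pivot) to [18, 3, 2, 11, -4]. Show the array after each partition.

Partition 1: pivot=-4 at index 0 -> [-4, 3, 2, 11, 18]
Partition 2: pivot=18 at index 4 -> [-4, 3, 2, 11, 18]
Partition 3: pivot=11 at index 3 -> [-4, 3, 2, 11, 18]
Partition 4: pivot=2 at index 1 -> [-4, 2, 3, 11, 18]


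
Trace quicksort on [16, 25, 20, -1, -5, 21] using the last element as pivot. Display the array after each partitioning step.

Partition 1: pivot=21 at index 4 -> [16, 20, -1, -5, 21, 25]
Partition 2: pivot=-5 at index 0 -> [-5, 20, -1, 16, 21, 25]
Partition 3: pivot=16 at index 2 -> [-5, -1, 16, 20, 21, 25]


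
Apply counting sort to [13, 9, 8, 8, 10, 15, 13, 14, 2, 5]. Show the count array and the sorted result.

Count array: [0, 0, 1, 0, 0, 1, 0, 0, 2, 1, 1, 0, 0, 2, 1, 1]
(count[i] = number of elements equal to i)
Cumulative count: [0, 0, 1, 1, 1, 2, 2, 2, 4, 5, 6, 6, 6, 8, 9, 10]
Sorted: [2, 5, 8, 8, 9, 10, 13, 13, 14, 15]


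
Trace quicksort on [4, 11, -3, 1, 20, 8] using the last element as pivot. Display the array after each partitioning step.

Partition 1: pivot=8 at index 3 -> [4, -3, 1, 8, 20, 11]
Partition 2: pivot=1 at index 1 -> [-3, 1, 4, 8, 20, 11]
Partition 3: pivot=11 at index 4 -> [-3, 1, 4, 8, 11, 20]


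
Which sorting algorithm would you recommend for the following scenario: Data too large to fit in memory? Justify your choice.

Best choice: External merge sort
Reason: Minimizes disk I/O by sequential reads/writes


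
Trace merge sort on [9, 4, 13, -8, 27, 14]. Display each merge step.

Divide and conquer:
  Merge [4] + [13] -> [4, 13]
  Merge [9] + [4, 13] -> [4, 9, 13]
  Merge [27] + [14] -> [14, 27]
  Merge [-8] + [14, 27] -> [-8, 14, 27]
  Merge [4, 9, 13] + [-8, 14, 27] -> [-8, 4, 9, 13, 14, 27]


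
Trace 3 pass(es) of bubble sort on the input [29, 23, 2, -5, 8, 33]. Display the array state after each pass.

After pass 1: [23, 2, -5, 8, 29, 33] (4 swaps)
After pass 2: [2, -5, 8, 23, 29, 33] (3 swaps)
After pass 3: [-5, 2, 8, 23, 29, 33] (1 swaps)
Total swaps: 8


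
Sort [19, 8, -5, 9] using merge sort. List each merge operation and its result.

Divide and conquer:
  Merge [19] + [8] -> [8, 19]
  Merge [-5] + [9] -> [-5, 9]
  Merge [8, 19] + [-5, 9] -> [-5, 8, 9, 19]


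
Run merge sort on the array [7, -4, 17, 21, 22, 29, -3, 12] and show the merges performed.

Divide and conquer:
  Merge [7] + [-4] -> [-4, 7]
  Merge [17] + [21] -> [17, 21]
  Merge [-4, 7] + [17, 21] -> [-4, 7, 17, 21]
  Merge [22] + [29] -> [22, 29]
  Merge [-3] + [12] -> [-3, 12]
  Merge [22, 29] + [-3, 12] -> [-3, 12, 22, 29]
  Merge [-4, 7, 17, 21] + [-3, 12, 22, 29] -> [-4, -3, 7, 12, 17, 21, 22, 29]


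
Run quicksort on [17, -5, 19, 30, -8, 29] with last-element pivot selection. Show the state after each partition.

Partition 1: pivot=29 at index 4 -> [17, -5, 19, -8, 29, 30]
Partition 2: pivot=-8 at index 0 -> [-8, -5, 19, 17, 29, 30]
Partition 3: pivot=17 at index 2 -> [-8, -5, 17, 19, 29, 30]


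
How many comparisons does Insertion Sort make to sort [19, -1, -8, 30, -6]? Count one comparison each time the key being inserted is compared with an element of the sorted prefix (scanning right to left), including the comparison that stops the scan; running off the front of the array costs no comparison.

Insert -1: 19 > -1 (shift), reached front = 1 comparison(s) -> [-1, 19, -8, 30, -6]
Insert -8: 19 > -8 (shift), -1 > -8 (shift), reached front = 2 comparison(s) -> [-8, -1, 19, 30, -6]
Insert 30: 19 <= 30 (stop) = 1 comparison(s) -> [-8, -1, 19, 30, -6]
Insert -6: 30 > -6 (shift), 19 > -6 (shift), -1 > -6 (shift), -8 <= -6 (stop) = 4 comparison(s) -> [-8, -6, -1, 19, 30]
Total comparisons: 1 + 2 + 1 + 4 = 8


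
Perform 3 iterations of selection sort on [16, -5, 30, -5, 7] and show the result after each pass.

Pass 1: Select minimum -5 at index 1, swap -> [-5, 16, 30, -5, 7]
Pass 2: Select minimum -5 at index 3, swap -> [-5, -5, 30, 16, 7]
Pass 3: Select minimum 7 at index 4, swap -> [-5, -5, 7, 16, 30]


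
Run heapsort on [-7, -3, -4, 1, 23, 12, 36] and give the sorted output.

Build heap: [36, 23, 12, 1, -3, -7, -4]
Extract 36: [23, 1, 12, -4, -3, -7, 36]
Extract 23: [12, 1, -7, -4, -3, 23, 36]
Extract 12: [1, -3, -7, -4, 12, 23, 36]
Extract 1: [-3, -4, -7, 1, 12, 23, 36]
Extract -3: [-4, -7, -3, 1, 12, 23, 36]
Extract -4: [-7, -4, -3, 1, 12, 23, 36]


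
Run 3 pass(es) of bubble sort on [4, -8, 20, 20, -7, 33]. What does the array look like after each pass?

After pass 1: [-8, 4, 20, -7, 20, 33] (2 swaps)
After pass 2: [-8, 4, -7, 20, 20, 33] (1 swaps)
After pass 3: [-8, -7, 4, 20, 20, 33] (1 swaps)
Total swaps: 4


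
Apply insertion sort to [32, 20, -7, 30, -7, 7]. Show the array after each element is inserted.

First element 32 is already 'sorted'
Insert 20: shifted 1 elements -> [20, 32, -7, 30, -7, 7]
Insert -7: shifted 2 elements -> [-7, 20, 32, 30, -7, 7]
Insert 30: shifted 1 elements -> [-7, 20, 30, 32, -7, 7]
Insert -7: shifted 3 elements -> [-7, -7, 20, 30, 32, 7]
Insert 7: shifted 3 elements -> [-7, -7, 7, 20, 30, 32]


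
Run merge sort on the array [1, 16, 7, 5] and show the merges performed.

Divide and conquer:
  Merge [1] + [16] -> [1, 16]
  Merge [7] + [5] -> [5, 7]
  Merge [1, 16] + [5, 7] -> [1, 5, 7, 16]


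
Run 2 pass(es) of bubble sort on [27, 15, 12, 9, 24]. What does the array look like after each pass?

After pass 1: [15, 12, 9, 24, 27] (4 swaps)
After pass 2: [12, 9, 15, 24, 27] (2 swaps)
Total swaps: 6


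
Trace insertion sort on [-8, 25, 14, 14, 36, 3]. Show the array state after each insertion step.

First element -8 is already 'sorted'
Insert 25: shifted 0 elements -> [-8, 25, 14, 14, 36, 3]
Insert 14: shifted 1 elements -> [-8, 14, 25, 14, 36, 3]
Insert 14: shifted 1 elements -> [-8, 14, 14, 25, 36, 3]
Insert 36: shifted 0 elements -> [-8, 14, 14, 25, 36, 3]
Insert 3: shifted 4 elements -> [-8, 3, 14, 14, 25, 36]


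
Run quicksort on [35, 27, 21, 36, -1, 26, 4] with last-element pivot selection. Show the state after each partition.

Partition 1: pivot=4 at index 1 -> [-1, 4, 21, 36, 35, 26, 27]
Partition 2: pivot=27 at index 4 -> [-1, 4, 21, 26, 27, 36, 35]
Partition 3: pivot=26 at index 3 -> [-1, 4, 21, 26, 27, 36, 35]
Partition 4: pivot=35 at index 5 -> [-1, 4, 21, 26, 27, 35, 36]


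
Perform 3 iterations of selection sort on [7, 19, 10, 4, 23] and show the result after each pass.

Pass 1: Select minimum 4 at index 3, swap -> [4, 19, 10, 7, 23]
Pass 2: Select minimum 7 at index 3, swap -> [4, 7, 10, 19, 23]
Pass 3: Select minimum 10 at index 2, swap -> [4, 7, 10, 19, 23]


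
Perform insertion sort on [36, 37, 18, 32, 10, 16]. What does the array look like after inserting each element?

First element 36 is already 'sorted'
Insert 37: shifted 0 elements -> [36, 37, 18, 32, 10, 16]
Insert 18: shifted 2 elements -> [18, 36, 37, 32, 10, 16]
Insert 32: shifted 2 elements -> [18, 32, 36, 37, 10, 16]
Insert 10: shifted 4 elements -> [10, 18, 32, 36, 37, 16]
Insert 16: shifted 4 elements -> [10, 16, 18, 32, 36, 37]


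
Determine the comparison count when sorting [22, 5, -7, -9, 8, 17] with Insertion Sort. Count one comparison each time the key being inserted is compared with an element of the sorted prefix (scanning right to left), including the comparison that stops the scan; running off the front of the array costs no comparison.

Insert 5: 22 > 5 (shift), reached front = 1 comparison(s) -> [5, 22, -7, -9, 8, 17]
Insert -7: 22 > -7 (shift), 5 > -7 (shift), reached front = 2 comparison(s) -> [-7, 5, 22, -9, 8, 17]
Insert -9: 22 > -9 (shift), 5 > -9 (shift), -7 > -9 (shift), reached front = 3 comparison(s) -> [-9, -7, 5, 22, 8, 17]
Insert 8: 22 > 8 (shift), 5 <= 8 (stop) = 2 comparison(s) -> [-9, -7, 5, 8, 22, 17]
Insert 17: 22 > 17 (shift), 8 <= 17 (stop) = 2 comparison(s) -> [-9, -7, 5, 8, 17, 22]
Total comparisons: 1 + 2 + 3 + 2 + 2 = 10


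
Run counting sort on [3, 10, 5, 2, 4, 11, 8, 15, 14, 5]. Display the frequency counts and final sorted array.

Count array: [0, 0, 1, 1, 1, 2, 0, 0, 1, 0, 1, 1, 0, 0, 1, 1]
(count[i] = number of elements equal to i)
Cumulative count: [0, 0, 1, 2, 3, 5, 5, 5, 6, 6, 7, 8, 8, 8, 9, 10]
Sorted: [2, 3, 4, 5, 5, 8, 10, 11, 14, 15]


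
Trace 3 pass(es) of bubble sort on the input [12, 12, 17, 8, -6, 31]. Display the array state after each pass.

After pass 1: [12, 12, 8, -6, 17, 31] (2 swaps)
After pass 2: [12, 8, -6, 12, 17, 31] (2 swaps)
After pass 3: [8, -6, 12, 12, 17, 31] (2 swaps)
Total swaps: 6


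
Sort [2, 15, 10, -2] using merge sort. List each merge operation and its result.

Divide and conquer:
  Merge [2] + [15] -> [2, 15]
  Merge [10] + [-2] -> [-2, 10]
  Merge [2, 15] + [-2, 10] -> [-2, 2, 10, 15]


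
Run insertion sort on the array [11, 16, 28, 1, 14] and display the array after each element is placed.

First element 11 is already 'sorted'
Insert 16: shifted 0 elements -> [11, 16, 28, 1, 14]
Insert 28: shifted 0 elements -> [11, 16, 28, 1, 14]
Insert 1: shifted 3 elements -> [1, 11, 16, 28, 14]
Insert 14: shifted 2 elements -> [1, 11, 14, 16, 28]


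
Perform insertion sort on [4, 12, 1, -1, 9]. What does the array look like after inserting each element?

First element 4 is already 'sorted'
Insert 12: shifted 0 elements -> [4, 12, 1, -1, 9]
Insert 1: shifted 2 elements -> [1, 4, 12, -1, 9]
Insert -1: shifted 3 elements -> [-1, 1, 4, 12, 9]
Insert 9: shifted 1 elements -> [-1, 1, 4, 9, 12]


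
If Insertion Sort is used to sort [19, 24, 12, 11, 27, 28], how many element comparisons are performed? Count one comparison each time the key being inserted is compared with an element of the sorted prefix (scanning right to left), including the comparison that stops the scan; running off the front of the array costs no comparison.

Insert 24: 19 <= 24 (stop) = 1 comparison(s) -> [19, 24, 12, 11, 27, 28]
Insert 12: 24 > 12 (shift), 19 > 12 (shift), reached front = 2 comparison(s) -> [12, 19, 24, 11, 27, 28]
Insert 11: 24 > 11 (shift), 19 > 11 (shift), 12 > 11 (shift), reached front = 3 comparison(s) -> [11, 12, 19, 24, 27, 28]
Insert 27: 24 <= 27 (stop) = 1 comparison(s) -> [11, 12, 19, 24, 27, 28]
Insert 28: 27 <= 28 (stop) = 1 comparison(s) -> [11, 12, 19, 24, 27, 28]
Total comparisons: 1 + 2 + 3 + 1 + 1 = 8


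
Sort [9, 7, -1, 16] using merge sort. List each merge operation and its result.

Divide and conquer:
  Merge [9] + [7] -> [7, 9]
  Merge [-1] + [16] -> [-1, 16]
  Merge [7, 9] + [-1, 16] -> [-1, 7, 9, 16]


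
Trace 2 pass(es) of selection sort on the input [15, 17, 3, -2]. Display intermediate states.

Pass 1: Select minimum -2 at index 3, swap -> [-2, 17, 3, 15]
Pass 2: Select minimum 3 at index 2, swap -> [-2, 3, 17, 15]


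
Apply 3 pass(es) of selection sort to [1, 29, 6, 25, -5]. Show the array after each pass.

Pass 1: Select minimum -5 at index 4, swap -> [-5, 29, 6, 25, 1]
Pass 2: Select minimum 1 at index 4, swap -> [-5, 1, 6, 25, 29]
Pass 3: Select minimum 6 at index 2, swap -> [-5, 1, 6, 25, 29]


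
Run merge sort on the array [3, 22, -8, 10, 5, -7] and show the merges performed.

Divide and conquer:
  Merge [22] + [-8] -> [-8, 22]
  Merge [3] + [-8, 22] -> [-8, 3, 22]
  Merge [5] + [-7] -> [-7, 5]
  Merge [10] + [-7, 5] -> [-7, 5, 10]
  Merge [-8, 3, 22] + [-7, 5, 10] -> [-8, -7, 3, 5, 10, 22]


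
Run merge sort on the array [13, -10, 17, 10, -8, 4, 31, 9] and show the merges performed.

Divide and conquer:
  Merge [13] + [-10] -> [-10, 13]
  Merge [17] + [10] -> [10, 17]
  Merge [-10, 13] + [10, 17] -> [-10, 10, 13, 17]
  Merge [-8] + [4] -> [-8, 4]
  Merge [31] + [9] -> [9, 31]
  Merge [-8, 4] + [9, 31] -> [-8, 4, 9, 31]
  Merge [-10, 10, 13, 17] + [-8, 4, 9, 31] -> [-10, -8, 4, 9, 10, 13, 17, 31]


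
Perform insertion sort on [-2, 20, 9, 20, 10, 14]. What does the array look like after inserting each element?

First element -2 is already 'sorted'
Insert 20: shifted 0 elements -> [-2, 20, 9, 20, 10, 14]
Insert 9: shifted 1 elements -> [-2, 9, 20, 20, 10, 14]
Insert 20: shifted 0 elements -> [-2, 9, 20, 20, 10, 14]
Insert 10: shifted 2 elements -> [-2, 9, 10, 20, 20, 14]
Insert 14: shifted 2 elements -> [-2, 9, 10, 14, 20, 20]


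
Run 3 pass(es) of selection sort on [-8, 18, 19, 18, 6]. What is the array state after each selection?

Pass 1: Select minimum -8 at index 0, swap -> [-8, 18, 19, 18, 6]
Pass 2: Select minimum 6 at index 4, swap -> [-8, 6, 19, 18, 18]
Pass 3: Select minimum 18 at index 3, swap -> [-8, 6, 18, 19, 18]


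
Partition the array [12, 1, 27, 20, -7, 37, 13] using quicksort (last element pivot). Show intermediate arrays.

Partition 1: pivot=13 at index 3 -> [12, 1, -7, 13, 27, 37, 20]
Partition 2: pivot=-7 at index 0 -> [-7, 1, 12, 13, 27, 37, 20]
Partition 3: pivot=12 at index 2 -> [-7, 1, 12, 13, 27, 37, 20]
Partition 4: pivot=20 at index 4 -> [-7, 1, 12, 13, 20, 37, 27]
Partition 5: pivot=27 at index 5 -> [-7, 1, 12, 13, 20, 27, 37]


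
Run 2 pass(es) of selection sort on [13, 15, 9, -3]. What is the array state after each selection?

Pass 1: Select minimum -3 at index 3, swap -> [-3, 15, 9, 13]
Pass 2: Select minimum 9 at index 2, swap -> [-3, 9, 15, 13]


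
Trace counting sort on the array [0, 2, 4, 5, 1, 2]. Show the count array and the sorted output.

Count array: [1, 1, 2, 0, 1, 1]
(count[i] = number of elements equal to i)
Cumulative count: [1, 2, 4, 4, 5, 6]
Sorted: [0, 1, 2, 2, 4, 5]


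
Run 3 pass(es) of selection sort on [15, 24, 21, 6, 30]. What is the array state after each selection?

Pass 1: Select minimum 6 at index 3, swap -> [6, 24, 21, 15, 30]
Pass 2: Select minimum 15 at index 3, swap -> [6, 15, 21, 24, 30]
Pass 3: Select minimum 21 at index 2, swap -> [6, 15, 21, 24, 30]


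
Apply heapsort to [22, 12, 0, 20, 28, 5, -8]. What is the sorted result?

Build heap: [28, 22, 5, 20, 12, 0, -8]
Extract 28: [22, 20, 5, -8, 12, 0, 28]
Extract 22: [20, 12, 5, -8, 0, 22, 28]
Extract 20: [12, 0, 5, -8, 20, 22, 28]
Extract 12: [5, 0, -8, 12, 20, 22, 28]
Extract 5: [0, -8, 5, 12, 20, 22, 28]
Extract 0: [-8, 0, 5, 12, 20, 22, 28]
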